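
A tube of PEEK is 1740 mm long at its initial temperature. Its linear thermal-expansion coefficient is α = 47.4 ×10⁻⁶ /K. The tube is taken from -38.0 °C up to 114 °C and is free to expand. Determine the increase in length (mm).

12.5 mm

ΔT = 114 − (-38.0) = 152.0 K.
ΔL = α·L₀·ΔT = 47.4×10⁻⁶ × 1740 mm × 152.0 K = 12.5 mm.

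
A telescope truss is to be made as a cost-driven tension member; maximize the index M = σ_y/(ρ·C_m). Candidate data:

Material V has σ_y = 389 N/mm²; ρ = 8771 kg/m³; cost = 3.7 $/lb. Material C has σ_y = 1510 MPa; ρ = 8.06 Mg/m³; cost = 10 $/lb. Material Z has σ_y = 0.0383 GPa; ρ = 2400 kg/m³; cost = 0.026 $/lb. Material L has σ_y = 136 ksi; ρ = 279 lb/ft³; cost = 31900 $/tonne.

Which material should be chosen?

material Z

In SI units:
  material V: σ_y = 389.0 MPa, ρ = 8771 kg/m³, cost = 8.157 $/kg
  material C: σ_y = 1510 MPa, ρ = 8060 kg/m³, cost = 22.05 $/kg
  material Z: σ_y = 38.30 MPa, ρ = 2400 kg/m³, cost = 0.05732 $/kg
  material L: σ_y = 937.7 MPa, ρ = 4469 kg/m³, cost = 31.90 $/kg
  material Z: M = 278 kN·m per $
  material C: M = 8.50 kN·m per $
  material L: M = 6.58 kN·m per $
  material V: M = 5.44 kN·m per $
The maximum is for material Z.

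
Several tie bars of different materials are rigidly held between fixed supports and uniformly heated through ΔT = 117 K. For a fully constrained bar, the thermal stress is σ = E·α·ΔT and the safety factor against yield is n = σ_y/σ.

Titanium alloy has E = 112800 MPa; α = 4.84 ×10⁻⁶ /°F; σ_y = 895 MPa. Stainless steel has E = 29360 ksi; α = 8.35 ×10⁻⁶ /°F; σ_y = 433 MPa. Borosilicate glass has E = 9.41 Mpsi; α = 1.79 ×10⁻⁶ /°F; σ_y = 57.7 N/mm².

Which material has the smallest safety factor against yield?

stainless steel

Per material, after unit conversion:
  titanium alloy: E = 112.8, α = 8.71, σ_y = 895.0 → σ = 115 MPa, n = 7.78
  stainless steel: E = 202.4, α = 15.0, σ_y = 433.0 → σ = 356 MPa, n = 1.22
  borosilicate glass: E = 64.88, α = 3.22, σ_y = 57.70 → σ = 24.5 MPa, n = 2.36
The minimum is stainless steel at n = 1.22.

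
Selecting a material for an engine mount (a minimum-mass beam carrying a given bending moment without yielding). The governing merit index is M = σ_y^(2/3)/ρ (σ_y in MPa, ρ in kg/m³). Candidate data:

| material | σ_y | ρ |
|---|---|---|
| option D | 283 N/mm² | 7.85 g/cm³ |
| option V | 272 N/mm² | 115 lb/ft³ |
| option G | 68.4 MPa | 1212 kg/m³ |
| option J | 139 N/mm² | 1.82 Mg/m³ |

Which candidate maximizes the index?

option V

After converting to SI:
  option D: σ_y = 283.0 MPa, ρ = 7850 kg/m³
  option V: σ_y = 272.0 MPa, ρ = 1842 kg/m³
  option G: σ_y = 68.40 MPa, ρ = 1212 kg/m³
  option J: σ_y = 139.0 MPa, ρ = 1820 kg/m³
  option V: M = 22.8×10⁻³
  option J: M = 14.7×10⁻³
  option G: M = 13.8×10⁻³
  option D: M = 5.49×10⁻³
Option V ranks first.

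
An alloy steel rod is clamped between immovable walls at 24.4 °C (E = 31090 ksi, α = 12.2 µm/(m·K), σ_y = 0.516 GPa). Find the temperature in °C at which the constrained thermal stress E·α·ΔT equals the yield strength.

E = 31090 ksi = 214.4 GPa.
σ_y = 0.516 GPa = 516.0 MPa.
E·α·ΔT = 516.0 MPa ⇒ ΔT = 516.0 / (214.4×10³ × 12.2×10⁻⁶) = 197.3 K.
T = 24.4 + 197.3 = 221.7 °C.

222 °C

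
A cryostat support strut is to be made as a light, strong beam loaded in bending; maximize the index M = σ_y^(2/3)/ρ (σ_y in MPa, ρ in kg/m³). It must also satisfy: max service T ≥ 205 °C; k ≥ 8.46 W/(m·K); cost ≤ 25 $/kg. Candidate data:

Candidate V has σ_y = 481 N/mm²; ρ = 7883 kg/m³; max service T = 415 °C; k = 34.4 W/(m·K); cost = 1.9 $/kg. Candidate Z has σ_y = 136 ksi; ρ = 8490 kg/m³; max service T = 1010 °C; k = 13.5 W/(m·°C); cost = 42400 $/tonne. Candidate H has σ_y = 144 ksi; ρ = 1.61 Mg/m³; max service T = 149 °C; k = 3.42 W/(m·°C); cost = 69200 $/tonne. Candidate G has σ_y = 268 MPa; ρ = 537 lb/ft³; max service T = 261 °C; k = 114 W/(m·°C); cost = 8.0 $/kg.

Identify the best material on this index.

candidate V

Screen on constraints: max service T ≥ 205 °C; k ≥ 8.46 W/(m·K); cost ≤ 25 $/kg. Survivors: candidate V, candidate G.
Convert each candidate to consistent units, then evaluate M:
  candidate V: σ_y = 481.0 MPa, ρ = 7883 kg/m³
  candidate G: σ_y = 268.0 MPa, ρ = 8602 kg/m³
  candidate V: M = 7.79×10⁻³
  candidate G: M = 4.83×10⁻³
Candidate V ranks first.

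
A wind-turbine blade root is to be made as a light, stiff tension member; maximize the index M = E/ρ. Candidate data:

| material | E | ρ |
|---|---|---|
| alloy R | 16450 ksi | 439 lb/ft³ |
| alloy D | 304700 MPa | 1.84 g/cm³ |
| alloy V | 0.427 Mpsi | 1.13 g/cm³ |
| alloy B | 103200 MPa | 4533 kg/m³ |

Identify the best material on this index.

alloy D

After converting to SI:
  alloy R: E = 113.4 GPa, ρ = 7032 kg/m³
  alloy D: E = 304.7 GPa, ρ = 1840 kg/m³
  alloy V: E = 2.944 GPa, ρ = 1130 kg/m³
  alloy B: E = 103.2 GPa, ρ = 4533 kg/m³
  alloy D: M = 166 MN·m/kg
  alloy B: M = 22.8 MN·m/kg
  alloy R: M = 16.1 MN·m/kg
  alloy V: M = 2.61 MN·m/kg
Alloy D has the largest M.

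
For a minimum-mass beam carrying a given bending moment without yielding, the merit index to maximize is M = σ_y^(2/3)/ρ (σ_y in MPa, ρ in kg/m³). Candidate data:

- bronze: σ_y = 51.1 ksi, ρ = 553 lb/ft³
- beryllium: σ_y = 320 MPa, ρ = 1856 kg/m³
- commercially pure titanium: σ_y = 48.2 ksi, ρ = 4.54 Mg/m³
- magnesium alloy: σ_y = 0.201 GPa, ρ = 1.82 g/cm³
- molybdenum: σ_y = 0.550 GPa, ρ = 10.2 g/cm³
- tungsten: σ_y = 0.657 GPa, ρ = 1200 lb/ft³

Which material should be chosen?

Normalizing units and computing the index:
  bronze: σ_y = 352.3 MPa, ρ = 8858 kg/m³
  beryllium: σ_y = 320.0 MPa, ρ = 1856 kg/m³
  commercially pure titanium: σ_y = 332.3 MPa, ρ = 4540 kg/m³
  magnesium alloy: σ_y = 201.0 MPa, ρ = 1820 kg/m³
  molybdenum: σ_y = 550.0 MPa, ρ = 10200 kg/m³
  tungsten: σ_y = 657.0 MPa, ρ = 19220 kg/m³
  beryllium: M = 25.2×10⁻³
  magnesium alloy: M = 18.9×10⁻³
  commercially pure titanium: M = 10.6×10⁻³
  molybdenum: M = 6.58×10⁻³
  bronze: M = 5.63×10⁻³
  tungsten: M = 3.93×10⁻³
Beryllium has the largest M.

beryllium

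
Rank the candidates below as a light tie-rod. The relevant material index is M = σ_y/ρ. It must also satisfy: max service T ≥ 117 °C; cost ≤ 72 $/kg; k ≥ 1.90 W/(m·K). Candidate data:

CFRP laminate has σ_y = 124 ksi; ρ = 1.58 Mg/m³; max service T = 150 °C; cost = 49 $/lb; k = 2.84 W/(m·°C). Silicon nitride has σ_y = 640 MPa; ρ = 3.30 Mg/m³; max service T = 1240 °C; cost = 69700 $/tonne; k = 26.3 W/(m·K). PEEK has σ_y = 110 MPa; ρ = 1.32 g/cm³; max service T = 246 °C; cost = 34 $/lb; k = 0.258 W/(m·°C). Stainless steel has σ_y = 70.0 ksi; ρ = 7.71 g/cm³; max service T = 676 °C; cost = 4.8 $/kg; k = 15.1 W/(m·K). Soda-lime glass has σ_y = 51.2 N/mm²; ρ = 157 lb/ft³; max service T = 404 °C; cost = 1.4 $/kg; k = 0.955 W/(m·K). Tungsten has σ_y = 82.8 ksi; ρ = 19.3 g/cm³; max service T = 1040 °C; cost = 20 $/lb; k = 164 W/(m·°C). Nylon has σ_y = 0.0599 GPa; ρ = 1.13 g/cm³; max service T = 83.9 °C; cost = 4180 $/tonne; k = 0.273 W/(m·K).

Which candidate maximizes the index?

silicon nitride

Screen on constraints: max service T ≥ 117 °C; cost ≤ 72 $/kg; k ≥ 1.90 W/(m·K). Survivors: silicon nitride, stainless steel, tungsten.
Convert each candidate to consistent units, then evaluate M:
  silicon nitride: σ_y = 640.0 MPa, ρ = 3300 kg/m³
  stainless steel: σ_y = 482.6 MPa, ρ = 7710 kg/m³
  tungsten: σ_y = 570.9 MPa, ρ = 19300 kg/m³
  silicon nitride: M = 194 kN·m/kg
  stainless steel: M = 62.6 kN·m/kg
  tungsten: M = 29.6 kN·m/kg
The maximum is for silicon nitride.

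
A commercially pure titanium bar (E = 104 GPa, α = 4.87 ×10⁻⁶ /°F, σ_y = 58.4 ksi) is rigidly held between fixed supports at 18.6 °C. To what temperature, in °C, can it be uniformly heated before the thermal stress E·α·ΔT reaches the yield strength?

460 °C

α = 4.87×10⁻⁶/°F × 9/5 = 8.77×10⁻⁶/K.
σ_y = 58.4 ksi = 402.7 MPa.
E·α·ΔT = 402.7 MPa ⇒ ΔT = 402.7 / (104.0×10³ × 8.77×10⁻⁶) = 441.7 K.
T = 18.6 + 441.7 = 460.3 °C.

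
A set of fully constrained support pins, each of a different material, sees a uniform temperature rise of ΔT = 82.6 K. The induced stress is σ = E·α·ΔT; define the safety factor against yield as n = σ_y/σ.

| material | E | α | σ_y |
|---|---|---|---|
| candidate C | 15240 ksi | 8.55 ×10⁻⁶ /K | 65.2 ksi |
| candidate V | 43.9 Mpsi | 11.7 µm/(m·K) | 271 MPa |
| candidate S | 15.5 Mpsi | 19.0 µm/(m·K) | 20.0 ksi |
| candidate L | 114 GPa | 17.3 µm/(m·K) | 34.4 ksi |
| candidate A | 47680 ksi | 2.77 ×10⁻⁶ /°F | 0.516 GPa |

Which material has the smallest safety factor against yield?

Per material, after unit conversion:
  candidate C: E = 105.1, α = 8.55, σ_y = 449.5 → σ = 74.2 MPa, n = 6.06
  candidate V: E = 302.7, α = 11.7, σ_y = 271.0 → σ = 293 MPa, n = 0.926
  candidate S: E = 106.9, α = 19.0, σ_y = 137.9 → σ = 168 MPa, n = 0.822
  candidate L: E = 114.0, α = 17.3, σ_y = 237.2 → σ = 163 MPa, n = 1.46
  candidate A: E = 328.7, α = 4.99, σ_y = 516.0 → σ = 135 MPa, n = 3.81
The minimum is candidate S at n = 0.822.

candidate S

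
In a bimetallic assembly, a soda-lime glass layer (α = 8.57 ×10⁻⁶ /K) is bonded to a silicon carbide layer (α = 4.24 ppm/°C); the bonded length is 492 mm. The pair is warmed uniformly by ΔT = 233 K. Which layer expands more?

soda-lime glass

α(soda-lime glass) = 8.57×10⁻⁶/K vs α(silicon carbide) = 4.24×10⁻⁶/K.
Higher α expands more for the same ΔT: soda-lime glass.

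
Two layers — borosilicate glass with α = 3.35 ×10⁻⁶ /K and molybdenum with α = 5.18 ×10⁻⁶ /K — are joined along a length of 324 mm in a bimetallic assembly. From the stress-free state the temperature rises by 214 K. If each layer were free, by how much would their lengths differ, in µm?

Δα = |3.35 − 5.18|×10⁻⁶/K = 1.83×10⁻⁶/K.
ΔL_mismatch = Δα·L·ΔT = 1.83×10⁻⁶ × 324.0 mm × 214.0 K = 127 µm.

127 µm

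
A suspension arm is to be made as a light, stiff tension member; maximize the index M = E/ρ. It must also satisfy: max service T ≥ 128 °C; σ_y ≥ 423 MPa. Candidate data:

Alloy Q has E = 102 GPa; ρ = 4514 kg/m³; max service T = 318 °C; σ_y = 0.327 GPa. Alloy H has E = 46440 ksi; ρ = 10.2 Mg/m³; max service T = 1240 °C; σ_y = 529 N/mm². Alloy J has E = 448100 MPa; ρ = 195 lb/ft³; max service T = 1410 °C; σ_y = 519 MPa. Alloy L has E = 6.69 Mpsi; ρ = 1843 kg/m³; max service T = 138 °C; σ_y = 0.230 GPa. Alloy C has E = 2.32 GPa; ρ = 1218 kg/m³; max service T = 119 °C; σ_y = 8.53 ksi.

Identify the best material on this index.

Screen on constraints: max service T ≥ 128 °C; σ_y ≥ 423 MPa. Survivors: alloy H, alloy J.
After converting to SI:
  alloy H: E = 320.2 GPa, ρ = 10200 kg/m³
  alloy J: E = 448.1 GPa, ρ = 3124 kg/m³
  alloy J: M = 143 MN·m/kg
  alloy H: M = 31.4 MN·m/kg
The maximum is for alloy J.

alloy J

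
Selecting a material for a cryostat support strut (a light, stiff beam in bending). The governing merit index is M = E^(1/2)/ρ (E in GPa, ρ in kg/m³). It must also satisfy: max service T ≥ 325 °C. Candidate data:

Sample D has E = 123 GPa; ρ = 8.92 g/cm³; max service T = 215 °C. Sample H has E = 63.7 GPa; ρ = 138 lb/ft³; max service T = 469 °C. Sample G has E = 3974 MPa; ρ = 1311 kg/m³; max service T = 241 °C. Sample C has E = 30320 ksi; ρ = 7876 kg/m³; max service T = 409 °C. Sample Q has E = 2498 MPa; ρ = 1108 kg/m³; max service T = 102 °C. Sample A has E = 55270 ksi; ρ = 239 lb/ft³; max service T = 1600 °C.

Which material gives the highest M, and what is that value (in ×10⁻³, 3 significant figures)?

Screen on constraints: max service T ≥ 325 °C. Survivors: sample H, sample C, sample A.
Convert each candidate to consistent units, then evaluate M:
  sample H: E = 63.70 GPa, ρ = 2211 kg/m³
  sample C: E = 209.0 GPa, ρ = 7876 kg/m³
  sample A: E = 381.1 GPa, ρ = 3828 kg/m³
  sample A: M = 5.10×10⁻³
  sample H: M = 3.61×10⁻³
  sample C: M = 1.84×10⁻³
Sample A ranks first.

sample A, M = 5.10×10⁻³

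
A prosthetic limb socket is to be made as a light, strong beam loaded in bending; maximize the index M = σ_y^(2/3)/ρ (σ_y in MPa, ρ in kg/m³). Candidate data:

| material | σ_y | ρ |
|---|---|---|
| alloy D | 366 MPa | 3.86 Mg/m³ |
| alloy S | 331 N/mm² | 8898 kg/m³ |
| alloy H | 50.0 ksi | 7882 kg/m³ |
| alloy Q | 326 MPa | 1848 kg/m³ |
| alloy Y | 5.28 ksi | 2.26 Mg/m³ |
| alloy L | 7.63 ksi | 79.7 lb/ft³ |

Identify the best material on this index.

Normalizing units and computing the index:
  alloy D: σ_y = 366.0 MPa, ρ = 3860 kg/m³
  alloy S: σ_y = 331.0 MPa, ρ = 8898 kg/m³
  alloy H: σ_y = 344.7 MPa, ρ = 7882 kg/m³
  alloy Q: σ_y = 326.0 MPa, ρ = 1848 kg/m³
  alloy Y: σ_y = 36.40 MPa, ρ = 2260 kg/m³
  alloy L: σ_y = 52.61 MPa, ρ = 1277 kg/m³
  alloy Q: M = 25.6×10⁻³
  alloy D: M = 13.3×10⁻³
  alloy L: M = 11.0×10⁻³
  alloy H: M = 6.24×10⁻³
  alloy S: M = 5.38×10⁻³
  alloy Y: M = 4.86×10⁻³
Alloy Q ranks first.

alloy Q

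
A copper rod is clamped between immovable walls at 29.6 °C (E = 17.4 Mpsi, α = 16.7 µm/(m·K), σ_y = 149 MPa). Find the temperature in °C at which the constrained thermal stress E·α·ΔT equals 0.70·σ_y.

E = 17.4 Mpsi = 120.0 GPa.
E·α·ΔT = 104.3 MPa ⇒ ΔT = 104.3 / (120.0×10³ × 16.7×10⁻⁶) = 52.06 K.
T = 29.6 + 52.06 = 81.66 °C.

81.7 °C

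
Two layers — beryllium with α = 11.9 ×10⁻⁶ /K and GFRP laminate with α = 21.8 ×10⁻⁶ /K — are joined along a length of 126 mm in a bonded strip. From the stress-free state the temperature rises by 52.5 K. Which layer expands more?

α(beryllium) = 11.9×10⁻⁶/K vs α(GFRP laminate) = 21.8×10⁻⁶/K.
Higher α expands more for the same ΔT: GFRP laminate.

GFRP laminate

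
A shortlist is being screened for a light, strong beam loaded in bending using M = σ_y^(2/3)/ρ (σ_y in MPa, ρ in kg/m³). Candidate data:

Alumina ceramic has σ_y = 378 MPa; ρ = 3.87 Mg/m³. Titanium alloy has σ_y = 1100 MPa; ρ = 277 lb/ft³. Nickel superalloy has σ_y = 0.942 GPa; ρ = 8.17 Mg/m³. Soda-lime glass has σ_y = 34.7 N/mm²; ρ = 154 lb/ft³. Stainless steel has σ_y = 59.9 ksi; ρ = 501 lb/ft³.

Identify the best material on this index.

titanium alloy

After converting to SI:
  alumina ceramic: σ_y = 378.0 MPa, ρ = 3870 kg/m³
  titanium alloy: σ_y = 1100 MPa, ρ = 4437 kg/m³
  nickel superalloy: σ_y = 942.0 MPa, ρ = 8170 kg/m³
  soda-lime glass: σ_y = 34.70 MPa, ρ = 2467 kg/m³
  stainless steel: σ_y = 413.0 MPa, ρ = 8025 kg/m³
  titanium alloy: M = 24.0×10⁻³
  alumina ceramic: M = 13.5×10⁻³
  nickel superalloy: M = 11.8×10⁻³
  stainless steel: M = 6.91×10⁻³
  soda-lime glass: M = 4.31×10⁻³
Highest index: titanium alloy.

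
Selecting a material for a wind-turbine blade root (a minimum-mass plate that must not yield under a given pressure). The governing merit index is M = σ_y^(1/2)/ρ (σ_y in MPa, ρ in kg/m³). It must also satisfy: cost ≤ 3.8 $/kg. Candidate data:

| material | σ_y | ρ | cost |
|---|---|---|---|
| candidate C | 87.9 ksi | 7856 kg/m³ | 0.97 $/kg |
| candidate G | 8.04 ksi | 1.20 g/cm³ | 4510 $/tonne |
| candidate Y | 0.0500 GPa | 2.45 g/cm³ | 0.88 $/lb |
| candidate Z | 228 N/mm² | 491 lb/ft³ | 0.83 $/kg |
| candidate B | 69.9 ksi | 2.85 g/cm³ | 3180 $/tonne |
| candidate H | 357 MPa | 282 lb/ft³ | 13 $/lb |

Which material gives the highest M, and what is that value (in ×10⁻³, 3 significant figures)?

Screen on constraints: cost ≤ 3.8 $/kg. Survivors: candidate C, candidate Y, candidate Z, candidate B.
In SI units:
  candidate C: σ_y = 606.0 MPa, ρ = 7856 kg/m³
  candidate Y: σ_y = 50.00 MPa, ρ = 2450 kg/m³
  candidate Z: σ_y = 228.0 MPa, ρ = 7865 kg/m³
  candidate B: σ_y = 481.9 MPa, ρ = 2850 kg/m³
  candidate B: M = 7.70×10⁻³
  candidate C: M = 3.13×10⁻³
  candidate Y: M = 2.89×10⁻³
  candidate Z: M = 1.92×10⁻³
Highest index: candidate B.

candidate B, M = 7.70×10⁻³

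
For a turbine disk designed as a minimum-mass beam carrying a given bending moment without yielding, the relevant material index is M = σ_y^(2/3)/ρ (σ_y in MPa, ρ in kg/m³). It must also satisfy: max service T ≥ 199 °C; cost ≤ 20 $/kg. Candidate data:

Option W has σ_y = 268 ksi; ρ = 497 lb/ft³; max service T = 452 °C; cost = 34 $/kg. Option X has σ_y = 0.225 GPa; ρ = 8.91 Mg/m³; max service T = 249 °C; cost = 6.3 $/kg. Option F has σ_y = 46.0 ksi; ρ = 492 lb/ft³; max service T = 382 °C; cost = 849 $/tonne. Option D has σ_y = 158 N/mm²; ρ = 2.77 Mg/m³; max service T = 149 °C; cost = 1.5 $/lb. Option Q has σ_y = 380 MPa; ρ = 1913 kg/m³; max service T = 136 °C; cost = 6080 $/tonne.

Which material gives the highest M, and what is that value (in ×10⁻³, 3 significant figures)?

Screen on constraints: max service T ≥ 199 °C; cost ≤ 20 $/kg. Survivors: option X, option F.
In SI units:
  option X: σ_y = 225.0 MPa, ρ = 8910 kg/m³
  option F: σ_y = 317.2 MPa, ρ = 7881 kg/m³
  option F: M = 5.90×10⁻³
  option X: M = 4.15×10⁻³
Highest index: option F.

option F, M = 5.90×10⁻³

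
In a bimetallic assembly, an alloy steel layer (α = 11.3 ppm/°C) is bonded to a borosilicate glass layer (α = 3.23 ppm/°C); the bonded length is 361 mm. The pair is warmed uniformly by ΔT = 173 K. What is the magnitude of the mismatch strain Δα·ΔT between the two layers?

Δα = |11.3 − 3.23|×10⁻⁶/K = 8.07×10⁻⁶/K.
Mismatch strain = Δα·ΔT = 8.07×10⁻⁶ × 173.0 = 1.40×10⁻³.

1.40×10⁻³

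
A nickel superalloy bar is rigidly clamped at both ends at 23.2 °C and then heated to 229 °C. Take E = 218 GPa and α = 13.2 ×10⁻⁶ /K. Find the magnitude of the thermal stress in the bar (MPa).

592 MPa

ΔT = 205.8 K. Constrained thermal stress σ = E·α·ΔT = 218.0×10³ MPa × 13.2×10⁻⁶ × 205.8 = 592 MPa (compressive).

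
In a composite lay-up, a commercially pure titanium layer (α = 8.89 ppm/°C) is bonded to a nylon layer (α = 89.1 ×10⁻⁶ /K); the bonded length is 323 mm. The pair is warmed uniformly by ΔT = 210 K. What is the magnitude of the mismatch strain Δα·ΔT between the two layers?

0.0168

Δα = |8.89 − 89.1|×10⁻⁶/K = 80.2×10⁻⁶/K.
Mismatch strain = Δα·ΔT = 80.2×10⁻⁶ × 210.0 = 0.0168.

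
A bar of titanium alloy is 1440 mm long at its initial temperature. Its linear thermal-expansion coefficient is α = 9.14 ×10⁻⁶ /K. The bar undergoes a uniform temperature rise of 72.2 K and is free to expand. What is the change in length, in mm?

ΔL = α·L₀·ΔT = 9.14×10⁻⁶ × 1440 mm × 72.20 K = 0.950 mm.

0.950 mm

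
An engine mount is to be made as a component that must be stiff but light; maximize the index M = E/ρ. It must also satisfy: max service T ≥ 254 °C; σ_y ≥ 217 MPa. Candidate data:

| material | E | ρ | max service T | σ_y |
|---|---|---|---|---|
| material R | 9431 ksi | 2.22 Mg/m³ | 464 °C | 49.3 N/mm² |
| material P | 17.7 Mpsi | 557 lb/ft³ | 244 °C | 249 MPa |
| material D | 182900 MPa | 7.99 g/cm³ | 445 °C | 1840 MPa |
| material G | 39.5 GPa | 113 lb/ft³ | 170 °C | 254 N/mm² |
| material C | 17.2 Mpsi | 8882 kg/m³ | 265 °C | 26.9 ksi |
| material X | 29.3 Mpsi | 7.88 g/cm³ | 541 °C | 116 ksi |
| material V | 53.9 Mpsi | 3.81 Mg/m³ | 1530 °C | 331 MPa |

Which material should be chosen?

material V

Screen on constraints: max service T ≥ 254 °C; σ_y ≥ 217 MPa. Survivors: material D, material X, material V.
Convert each candidate to consistent units, then evaluate M:
  material D: E = 182.9 GPa, ρ = 7990 kg/m³
  material X: E = 202.0 GPa, ρ = 7880 kg/m³
  material V: E = 371.6 GPa, ρ = 3810 kg/m³
  material V: M = 97.5 MN·m/kg
  material X: M = 25.6 MN·m/kg
  material D: M = 22.9 MN·m/kg
Highest index: material V.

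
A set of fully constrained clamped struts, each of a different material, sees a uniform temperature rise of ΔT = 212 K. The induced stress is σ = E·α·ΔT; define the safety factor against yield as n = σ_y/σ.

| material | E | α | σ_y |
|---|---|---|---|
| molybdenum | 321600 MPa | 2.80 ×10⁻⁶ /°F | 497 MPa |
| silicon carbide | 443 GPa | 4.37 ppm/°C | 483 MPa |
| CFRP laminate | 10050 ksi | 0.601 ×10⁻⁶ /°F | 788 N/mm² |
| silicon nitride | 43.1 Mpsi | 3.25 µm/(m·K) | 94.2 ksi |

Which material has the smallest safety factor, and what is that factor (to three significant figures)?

silicon carbide, n = 1.18

In consistent units (E in GPa, α in ×10⁻⁶/K, σ_y in MPa):
  molybdenum: E = 321.6, α = 5.04, σ_y = 497.0 → σ = 344 MPa, n = 1.45
  silicon carbide: E = 443.0, α = 4.37, σ_y = 483.0 → σ = 410 MPa, n = 1.18
  CFRP laminate: E = 69.29, α = 1.08, σ_y = 788.0 → σ = 15.9 MPa, n = 49.6
  silicon nitride: E = 297.2, α = 3.25, σ_y = 649.5 → σ = 205 MPa, n = 3.17
Silicon carbide has the lowest safety factor, n = 1.18.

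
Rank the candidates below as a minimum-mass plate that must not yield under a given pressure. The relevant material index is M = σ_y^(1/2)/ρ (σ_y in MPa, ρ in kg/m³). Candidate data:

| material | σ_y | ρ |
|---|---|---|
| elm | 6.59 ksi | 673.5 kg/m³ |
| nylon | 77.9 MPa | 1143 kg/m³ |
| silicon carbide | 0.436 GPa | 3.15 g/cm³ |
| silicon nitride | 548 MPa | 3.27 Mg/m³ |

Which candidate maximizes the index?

elm

Putting every candidate on a common basis:
  elm: σ_y = 45.44 MPa, ρ = 673.5 kg/m³
  nylon: σ_y = 77.90 MPa, ρ = 1143 kg/m³
  silicon carbide: σ_y = 436.0 MPa, ρ = 3150 kg/m³
  silicon nitride: σ_y = 548.0 MPa, ρ = 3270 kg/m³
  elm: M = 10.0×10⁻³
  nylon: M = 7.72×10⁻³
  silicon nitride: M = 7.16×10⁻³
  silicon carbide: M = 6.63×10⁻³
Highest index: elm.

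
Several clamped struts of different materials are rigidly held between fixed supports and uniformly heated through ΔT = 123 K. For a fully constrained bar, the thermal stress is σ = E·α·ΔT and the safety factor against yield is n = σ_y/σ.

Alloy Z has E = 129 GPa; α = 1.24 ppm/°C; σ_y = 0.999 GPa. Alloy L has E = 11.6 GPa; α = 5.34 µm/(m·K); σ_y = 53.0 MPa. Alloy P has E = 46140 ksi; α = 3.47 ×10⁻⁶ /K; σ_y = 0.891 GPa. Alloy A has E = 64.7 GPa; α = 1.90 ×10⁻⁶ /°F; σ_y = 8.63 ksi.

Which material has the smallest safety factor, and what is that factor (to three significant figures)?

With everything in SI (GPa, ×10⁻⁶/K, MPa):
  alloy Z: E = 129.0, α = 1.24, σ_y = 999.0 → σ = 19.7 MPa, n = 50.8
  alloy L: E = 11.60, α = 5.34, σ_y = 53.00 → σ = 7.62 MPa, n = 6.96
  alloy P: E = 318.1, α = 3.47, σ_y = 891.0 → σ = 136 MPa, n = 6.56
  alloy A: E = 64.70, α = 3.42, σ_y = 59.50 → σ = 27.2 MPa, n = 2.19
Alloy A has the lowest safety factor, n = 2.19.

alloy A, n = 2.19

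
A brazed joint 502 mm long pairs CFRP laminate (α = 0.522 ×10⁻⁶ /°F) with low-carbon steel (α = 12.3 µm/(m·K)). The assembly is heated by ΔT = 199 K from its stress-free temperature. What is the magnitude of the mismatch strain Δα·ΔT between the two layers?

CFRP laminate: α = 0.522×10⁻⁶/°F × 9/5 = 0.940×10⁻⁶/K.
Δα = |0.940 − 12.3|×10⁻⁶/K = 11.4×10⁻⁶/K.
Mismatch strain = Δα·ΔT = 11.4×10⁻⁶ × 199.0 = 2.26×10⁻³.

2.26×10⁻³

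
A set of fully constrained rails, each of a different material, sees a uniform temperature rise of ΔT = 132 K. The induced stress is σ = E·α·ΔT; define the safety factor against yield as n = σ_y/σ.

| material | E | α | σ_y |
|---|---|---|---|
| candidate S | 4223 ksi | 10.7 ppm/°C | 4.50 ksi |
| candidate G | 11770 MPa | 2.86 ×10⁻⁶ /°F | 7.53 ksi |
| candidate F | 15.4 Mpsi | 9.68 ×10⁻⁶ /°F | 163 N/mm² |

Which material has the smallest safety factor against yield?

candidate F

Per material, after unit conversion:
  candidate S: E = 29.12, α = 10.7, σ_y = 31.03 → σ = 41.1 MPa, n = 0.754
  candidate G: E = 11.77, α = 5.15, σ_y = 51.92 → σ = 8.00 MPa, n = 6.49
  candidate F: E = 106.2, α = 17.4, σ_y = 163.0 → σ = 244 MPa, n = 0.667
Smallest n: candidate F with n = 0.667.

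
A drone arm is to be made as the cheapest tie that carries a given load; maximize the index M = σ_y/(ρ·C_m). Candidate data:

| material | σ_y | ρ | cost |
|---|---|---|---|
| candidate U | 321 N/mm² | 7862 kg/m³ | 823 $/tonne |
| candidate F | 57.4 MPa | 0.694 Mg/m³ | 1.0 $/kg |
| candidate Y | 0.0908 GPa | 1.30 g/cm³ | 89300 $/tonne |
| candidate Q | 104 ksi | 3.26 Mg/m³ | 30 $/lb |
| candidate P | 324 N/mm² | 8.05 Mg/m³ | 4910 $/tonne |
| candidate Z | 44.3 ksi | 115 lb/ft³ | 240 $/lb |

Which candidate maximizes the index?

Convert each candidate to consistent units, then evaluate M:
  candidate U: σ_y = 321.0 MPa, ρ = 7862 kg/m³, cost = 0.8230 $/kg
  candidate F: σ_y = 57.40 MPa, ρ = 694.0 kg/m³, cost = 1.000 $/kg
  candidate Y: σ_y = 90.80 MPa, ρ = 1300 kg/m³, cost = 89.30 $/kg
  candidate Q: σ_y = 717.1 MPa, ρ = 3260 kg/m³, cost = 66.14 $/kg
  candidate P: σ_y = 324.0 MPa, ρ = 8050 kg/m³, cost = 4.910 $/kg
  candidate Z: σ_y = 305.4 MPa, ρ = 1842 kg/m³, cost = 529.1 $/kg
  candidate F: M = 82.7 kN·m per $
  candidate U: M = 49.6 kN·m per $
  candidate P: M = 8.20 kN·m per $
  candidate Q: M = 3.33 kN·m per $
  candidate Y: M = 0.782 kN·m per $
  candidate Z: M = 0.313 kN·m per $
Candidate F ranks first.

candidate F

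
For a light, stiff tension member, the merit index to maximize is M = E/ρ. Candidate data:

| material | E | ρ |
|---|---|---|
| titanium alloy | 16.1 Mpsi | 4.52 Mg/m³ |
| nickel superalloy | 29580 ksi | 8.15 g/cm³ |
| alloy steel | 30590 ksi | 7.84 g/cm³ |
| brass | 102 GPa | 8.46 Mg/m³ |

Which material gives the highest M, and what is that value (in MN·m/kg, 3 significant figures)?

Convert each candidate to consistent units, then evaluate M:
  titanium alloy: E = 111.0 GPa, ρ = 4520 kg/m³
  nickel superalloy: E = 203.9 GPa, ρ = 8150 kg/m³
  alloy steel: E = 210.9 GPa, ρ = 7840 kg/m³
  brass: E = 102.0 GPa, ρ = 8460 kg/m³
  alloy steel: M = 26.9 MN·m/kg
  nickel superalloy: M = 25.0 MN·m/kg
  titanium alloy: M = 24.6 MN·m/kg
  brass: M = 12.1 MN·m/kg
Alloy steel ranks first.

alloy steel, M = 26.9 MN·m/kg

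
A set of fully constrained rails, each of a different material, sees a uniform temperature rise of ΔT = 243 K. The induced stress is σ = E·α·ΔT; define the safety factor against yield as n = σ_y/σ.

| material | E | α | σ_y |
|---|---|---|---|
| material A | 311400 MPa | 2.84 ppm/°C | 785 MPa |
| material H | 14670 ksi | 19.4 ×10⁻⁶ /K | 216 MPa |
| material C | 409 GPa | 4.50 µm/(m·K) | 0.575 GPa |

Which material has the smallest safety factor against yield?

material H

Per material, after unit conversion:
  material A: E = 311.4, α = 2.84, σ_y = 785.0 → σ = 215 MPa, n = 3.65
  material H: E = 101.1, α = 19.4, σ_y = 216.0 → σ = 477 MPa, n = 0.453
  material C: E = 409.0, α = 4.50, σ_y = 575.0 → σ = 447 MPa, n = 1.29
Material H has the lowest safety factor, n = 0.453.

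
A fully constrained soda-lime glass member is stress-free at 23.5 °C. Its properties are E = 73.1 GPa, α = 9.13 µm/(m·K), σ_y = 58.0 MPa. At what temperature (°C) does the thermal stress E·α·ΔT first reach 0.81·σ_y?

93.9 °C

E·α·ΔT = 46.98 MPa ⇒ ΔT = 46.98 / (73.10×10³ × 9.13×10⁻⁶) = 70.39 K.
T = 23.5 + 70.39 = 93.89 °C.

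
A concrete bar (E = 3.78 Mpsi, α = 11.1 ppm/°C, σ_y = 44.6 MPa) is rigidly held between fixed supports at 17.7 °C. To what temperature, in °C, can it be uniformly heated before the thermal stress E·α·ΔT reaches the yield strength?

E = 3.78 Mpsi = 26.06 GPa.
E·α·ΔT = 44.60 MPa ⇒ ΔT = 44.60 / (26.06×10³ × 11.1×10⁻⁶) = 154.2 K.
T = 17.7 + 154.2 = 171.9 °C.

172 °C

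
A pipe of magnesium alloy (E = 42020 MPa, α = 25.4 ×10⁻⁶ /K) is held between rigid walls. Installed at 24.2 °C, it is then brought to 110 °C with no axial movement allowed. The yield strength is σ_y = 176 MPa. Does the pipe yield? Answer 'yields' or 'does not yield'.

E = 42020 MPa = 42.02 GPa.
ΔT = 85.80 K. Constrained thermal stress σ = E·α·ΔT = 42.02×10³ MPa × 25.4×10⁻⁶ × 85.80 = 91.6 MPa (compressive).
Compare to σ_y = 176 MPa: σ < σ_y, so it does not yield.

does not yield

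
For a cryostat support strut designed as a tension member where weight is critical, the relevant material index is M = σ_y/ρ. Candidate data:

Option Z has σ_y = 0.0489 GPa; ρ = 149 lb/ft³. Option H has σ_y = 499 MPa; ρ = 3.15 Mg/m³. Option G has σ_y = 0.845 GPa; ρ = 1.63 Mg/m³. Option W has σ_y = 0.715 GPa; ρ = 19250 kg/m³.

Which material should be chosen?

Normalizing units and computing the index:
  option Z: σ_y = 48.90 MPa, ρ = 2387 kg/m³
  option H: σ_y = 499.0 MPa, ρ = 3150 kg/m³
  option G: σ_y = 845.0 MPa, ρ = 1630 kg/m³
  option W: σ_y = 715.0 MPa, ρ = 19250 kg/m³
  option G: M = 518 kN·m/kg
  option H: M = 158 kN·m/kg
  option W: M = 37.1 kN·m/kg
  option Z: M = 20.5 kN·m/kg
Option G has the largest M.

option G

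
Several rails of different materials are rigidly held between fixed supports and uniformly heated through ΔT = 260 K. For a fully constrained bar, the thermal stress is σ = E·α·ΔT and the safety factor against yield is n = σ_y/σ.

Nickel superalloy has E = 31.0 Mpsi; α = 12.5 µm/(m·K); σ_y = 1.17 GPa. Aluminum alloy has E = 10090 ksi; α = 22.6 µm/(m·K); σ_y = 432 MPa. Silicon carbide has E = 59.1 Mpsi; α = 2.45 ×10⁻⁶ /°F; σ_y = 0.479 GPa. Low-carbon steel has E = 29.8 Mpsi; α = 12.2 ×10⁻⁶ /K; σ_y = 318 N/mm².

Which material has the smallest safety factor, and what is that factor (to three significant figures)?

With everything in SI (GPa, ×10⁻⁶/K, MPa):
  nickel superalloy: E = 213.7, α = 12.5, σ_y = 1170 → σ = 695 MPa, n = 1.68
  aluminum alloy: E = 69.57, α = 22.6, σ_y = 432.0 → σ = 409 MPa, n = 1.06
  silicon carbide: E = 407.5, α = 4.41, σ_y = 479.0 → σ = 467 MPa, n = 1.03
  low-carbon steel: E = 205.5, α = 12.2, σ_y = 318.0 → σ = 652 MPa, n = 0.488
The minimum is low-carbon steel at n = 0.488.

low-carbon steel, n = 0.488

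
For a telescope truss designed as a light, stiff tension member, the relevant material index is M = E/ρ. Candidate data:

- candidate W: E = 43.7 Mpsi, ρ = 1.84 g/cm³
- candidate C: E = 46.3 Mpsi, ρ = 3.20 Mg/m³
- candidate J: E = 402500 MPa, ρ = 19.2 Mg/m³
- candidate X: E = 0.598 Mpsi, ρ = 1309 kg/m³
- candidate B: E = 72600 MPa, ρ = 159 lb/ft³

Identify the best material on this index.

After converting to SI:
  candidate W: E = 301.3 GPa, ρ = 1840 kg/m³
  candidate C: E = 319.2 GPa, ρ = 3200 kg/m³
  candidate J: E = 402.5 GPa, ρ = 19200 kg/m³
  candidate X: E = 4.123 GPa, ρ = 1309 kg/m³
  candidate B: E = 72.60 GPa, ρ = 2547 kg/m³
  candidate W: M = 164 MN·m/kg
  candidate C: M = 99.8 MN·m/kg
  candidate B: M = 28.5 MN·m/kg
  candidate J: M = 21.0 MN·m/kg
  candidate X: M = 3.15 MN·m/kg
The maximum is for candidate W.

candidate W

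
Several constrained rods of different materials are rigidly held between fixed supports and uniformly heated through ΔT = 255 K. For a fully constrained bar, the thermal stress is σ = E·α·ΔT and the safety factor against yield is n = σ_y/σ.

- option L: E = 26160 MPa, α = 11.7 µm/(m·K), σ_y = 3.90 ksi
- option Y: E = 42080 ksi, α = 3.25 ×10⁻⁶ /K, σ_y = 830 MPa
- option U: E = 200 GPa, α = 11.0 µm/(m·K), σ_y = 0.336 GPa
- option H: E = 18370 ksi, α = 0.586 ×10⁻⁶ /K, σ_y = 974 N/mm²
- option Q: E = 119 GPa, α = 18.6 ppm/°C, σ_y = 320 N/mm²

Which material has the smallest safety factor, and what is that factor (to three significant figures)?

option L, n = 0.345

In consistent units (E in GPa, α in ×10⁻⁶/K, σ_y in MPa):
  option L: E = 26.16, α = 11.7, σ_y = 26.89 → σ = 78.0 MPa, n = 0.345
  option Y: E = 290.1, α = 3.25, σ_y = 830.0 → σ = 240 MPa, n = 3.45
  option U: E = 200.0, α = 11.0, σ_y = 336.0 → σ = 561 MPa, n = 0.599
  option H: E = 126.7, α = 0.586, σ_y = 974.0 → σ = 18.9 MPa, n = 51.5
  option Q: E = 119.0, α = 18.6, σ_y = 320.0 → σ = 564 MPa, n = 0.567
The minimum is option L at n = 0.345.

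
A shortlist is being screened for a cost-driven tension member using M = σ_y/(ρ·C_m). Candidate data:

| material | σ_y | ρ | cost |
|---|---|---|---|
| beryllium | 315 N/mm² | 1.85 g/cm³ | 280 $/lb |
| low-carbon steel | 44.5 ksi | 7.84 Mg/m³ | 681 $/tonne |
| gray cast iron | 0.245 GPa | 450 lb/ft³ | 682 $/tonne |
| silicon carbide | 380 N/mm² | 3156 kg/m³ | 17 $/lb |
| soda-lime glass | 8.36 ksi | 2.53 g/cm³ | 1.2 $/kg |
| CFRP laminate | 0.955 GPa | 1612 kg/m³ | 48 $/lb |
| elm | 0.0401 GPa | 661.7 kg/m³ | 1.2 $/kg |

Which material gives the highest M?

low-carbon steel

In SI units:
  beryllium: σ_y = 315.0 MPa, ρ = 1850 kg/m³, cost = 617.3 $/kg
  low-carbon steel: σ_y = 306.8 MPa, ρ = 7840 kg/m³, cost = 0.6810 $/kg
  gray cast iron: σ_y = 245.0 MPa, ρ = 7208 kg/m³, cost = 0.6820 $/kg
  silicon carbide: σ_y = 380.0 MPa, ρ = 3156 kg/m³, cost = 37.48 $/kg
  soda-lime glass: σ_y = 57.64 MPa, ρ = 2530 kg/m³, cost = 1.200 $/kg
  CFRP laminate: σ_y = 955.0 MPa, ρ = 1612 kg/m³, cost = 105.8 $/kg
  elm: σ_y = 40.10 MPa, ρ = 661.7 kg/m³, cost = 1.200 $/kg
  low-carbon steel: M = 57.5 kN·m per $
  elm: M = 50.5 kN·m per $
  gray cast iron: M = 49.8 kN·m per $
  soda-lime glass: M = 19.0 kN·m per $
  CFRP laminate: M = 5.60 kN·m per $
  silicon carbide: M = 3.21 kN·m per $
  beryllium: M = 0.276 kN·m per $
Highest index: low-carbon steel.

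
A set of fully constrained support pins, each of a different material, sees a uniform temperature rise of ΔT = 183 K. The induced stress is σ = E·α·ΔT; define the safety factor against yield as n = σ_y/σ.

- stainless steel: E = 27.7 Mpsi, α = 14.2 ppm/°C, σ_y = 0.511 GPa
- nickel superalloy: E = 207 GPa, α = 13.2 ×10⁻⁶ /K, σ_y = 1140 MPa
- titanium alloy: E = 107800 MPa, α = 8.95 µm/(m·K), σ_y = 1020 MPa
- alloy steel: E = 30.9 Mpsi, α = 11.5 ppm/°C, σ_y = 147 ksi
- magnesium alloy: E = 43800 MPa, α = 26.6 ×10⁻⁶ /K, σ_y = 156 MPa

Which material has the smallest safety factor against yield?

magnesium alloy

With everything in SI (GPa, ×10⁻⁶/K, MPa):
  stainless steel: E = 191.0, α = 14.2, σ_y = 511.0 → σ = 496 MPa, n = 1.03
  nickel superalloy: E = 207.0, α = 13.2, σ_y = 1140 → σ = 500 MPa, n = 2.28
  titanium alloy: E = 107.8, α = 8.95, σ_y = 1020 → σ = 177 MPa, n = 5.78
  alloy steel: E = 213.0, α = 11.5, σ_y = 1014 → σ = 448 MPa, n = 2.26
  magnesium alloy: E = 43.80, α = 26.6, σ_y = 156.0 → σ = 213 MPa, n = 0.732
The minimum is magnesium alloy at n = 0.732.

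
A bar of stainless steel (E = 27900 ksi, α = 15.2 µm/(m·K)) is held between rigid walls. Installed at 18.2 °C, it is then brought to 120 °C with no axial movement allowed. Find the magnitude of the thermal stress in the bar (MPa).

298 MPa

E = 27900 ksi = 192.4 GPa.
ΔT = 101.8 K. Constrained thermal stress σ = E·α·ΔT = 192.4×10³ MPa × 15.2×10⁻⁶ × 101.8 = 298 MPa (compressive).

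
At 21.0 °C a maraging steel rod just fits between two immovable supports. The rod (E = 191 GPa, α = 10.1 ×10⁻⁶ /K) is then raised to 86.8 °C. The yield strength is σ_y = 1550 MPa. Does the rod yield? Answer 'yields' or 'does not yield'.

ΔT = 65.80 K. Constrained thermal stress σ = E·α·ΔT = 191.0×10³ MPa × 10.1×10⁻⁶ × 65.80 = 127 MPa (compressive).
Compare to σ_y = 1550 MPa: σ < σ_y, so it does not yield.

does not yield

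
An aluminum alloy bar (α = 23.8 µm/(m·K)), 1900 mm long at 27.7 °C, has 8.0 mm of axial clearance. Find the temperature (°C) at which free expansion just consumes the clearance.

205 °C

α·L₀·ΔT = 8.0 mm ⇒ ΔT = 8.0 / (23.8×10⁻⁶ × 1900.0) = 176.9 K.
T = 27.7 + 176.9 = 204.6 °C.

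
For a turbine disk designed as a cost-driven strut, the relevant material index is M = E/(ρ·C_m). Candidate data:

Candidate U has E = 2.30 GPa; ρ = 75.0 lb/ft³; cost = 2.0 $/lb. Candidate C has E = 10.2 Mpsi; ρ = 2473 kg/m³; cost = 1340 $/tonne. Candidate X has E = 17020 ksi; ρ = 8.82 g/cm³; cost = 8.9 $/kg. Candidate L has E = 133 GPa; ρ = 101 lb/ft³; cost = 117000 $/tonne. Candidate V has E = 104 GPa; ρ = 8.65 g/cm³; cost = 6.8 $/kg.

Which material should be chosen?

Normalizing units and computing the index:
  candidate U: E = 2.300 GPa, ρ = 1201 kg/m³, cost = 4.409 $/kg
  candidate C: E = 70.33 GPa, ρ = 2473 kg/m³, cost = 1.340 $/kg
  candidate X: E = 117.3 GPa, ρ = 8820 kg/m³, cost = 8.900 $/kg
  candidate L: E = 133.0 GPa, ρ = 1618 kg/m³, cost = 117.0 $/kg
  candidate V: E = 104.0 GPa, ρ = 8650 kg/m³, cost = 6.800 $/kg
  candidate C: M = 21.2 MN·m per $
  candidate V: M = 1.77 MN·m per $
  candidate X: M = 1.49 MN·m per $
  candidate L: M = 0.703 MN·m per $
  candidate U: M = 0.434 MN·m per $
Highest index: candidate C.

candidate C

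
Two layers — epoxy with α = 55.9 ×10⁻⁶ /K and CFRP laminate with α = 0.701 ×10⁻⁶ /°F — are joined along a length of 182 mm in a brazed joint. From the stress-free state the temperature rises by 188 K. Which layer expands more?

epoxy

CFRP laminate: α = 0.701×10⁻⁶/°F × 9/5 = 1.26×10⁻⁶/K.
α(epoxy) = 55.9×10⁻⁶/K vs α(CFRP laminate) = 1.26×10⁻⁶/K.
Higher α expands more for the same ΔT: epoxy.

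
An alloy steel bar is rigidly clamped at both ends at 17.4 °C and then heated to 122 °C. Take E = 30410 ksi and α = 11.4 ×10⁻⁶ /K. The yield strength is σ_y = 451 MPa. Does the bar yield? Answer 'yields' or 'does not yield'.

does not yield

E = 30410 ksi = 209.7 GPa.
ΔT = 104.6 K. Constrained thermal stress σ = E·α·ΔT = 209.7×10³ MPa × 11.4×10⁻⁶ × 104.6 = 250 MPa (compressive).
Compare to σ_y = 451 MPa: σ < σ_y, so it does not yield.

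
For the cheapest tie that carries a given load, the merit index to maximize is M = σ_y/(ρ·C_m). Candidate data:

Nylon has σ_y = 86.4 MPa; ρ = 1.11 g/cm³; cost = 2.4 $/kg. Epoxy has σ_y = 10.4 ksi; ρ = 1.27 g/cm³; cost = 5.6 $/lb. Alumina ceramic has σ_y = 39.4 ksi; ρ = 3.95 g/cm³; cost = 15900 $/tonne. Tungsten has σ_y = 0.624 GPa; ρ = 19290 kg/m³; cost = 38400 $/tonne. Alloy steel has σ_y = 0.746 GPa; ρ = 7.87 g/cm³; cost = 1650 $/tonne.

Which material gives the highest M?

alloy steel

After converting to SI:
  nylon: σ_y = 86.40 MPa, ρ = 1110 kg/m³, cost = 2.400 $/kg
  epoxy: σ_y = 71.71 MPa, ρ = 1270 kg/m³, cost = 12.35 $/kg
  alumina ceramic: σ_y = 271.7 MPa, ρ = 3950 kg/m³, cost = 15.90 $/kg
  tungsten: σ_y = 624.0 MPa, ρ = 19290 kg/m³, cost = 38.40 $/kg
  alloy steel: σ_y = 746.0 MPa, ρ = 7870 kg/m³, cost = 1.650 $/kg
  alloy steel: M = 57.4 kN·m per $
  nylon: M = 32.4 kN·m per $
  epoxy: M = 4.57 kN·m per $
  alumina ceramic: M = 4.33 kN·m per $
  tungsten: M = 0.842 kN·m per $
Highest index: alloy steel.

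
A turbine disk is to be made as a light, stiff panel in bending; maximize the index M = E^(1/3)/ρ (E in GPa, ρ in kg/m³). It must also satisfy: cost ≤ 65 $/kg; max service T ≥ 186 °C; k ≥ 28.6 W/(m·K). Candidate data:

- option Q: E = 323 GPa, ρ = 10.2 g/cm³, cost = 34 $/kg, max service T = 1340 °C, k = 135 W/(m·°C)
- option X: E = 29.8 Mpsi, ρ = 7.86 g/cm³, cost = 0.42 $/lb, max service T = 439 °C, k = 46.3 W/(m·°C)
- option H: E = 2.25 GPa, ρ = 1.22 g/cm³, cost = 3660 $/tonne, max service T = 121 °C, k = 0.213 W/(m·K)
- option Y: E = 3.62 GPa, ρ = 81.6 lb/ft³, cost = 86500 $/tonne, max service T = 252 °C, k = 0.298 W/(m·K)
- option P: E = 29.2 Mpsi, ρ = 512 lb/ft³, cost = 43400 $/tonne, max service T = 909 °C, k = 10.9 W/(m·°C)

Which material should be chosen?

Screen on constraints: cost ≤ 65 $/kg; max service T ≥ 186 °C; k ≥ 28.6 W/(m·K). Survivors: option Q, option X.
Normalizing units and computing the index:
  option Q: E = 323.0 GPa, ρ = 10200 kg/m³
  option X: E = 205.5 GPa, ρ = 7860 kg/m³
  option X: M = 0.751×10⁻³
  option Q: M = 0.673×10⁻³
Highest index: option X.

option X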